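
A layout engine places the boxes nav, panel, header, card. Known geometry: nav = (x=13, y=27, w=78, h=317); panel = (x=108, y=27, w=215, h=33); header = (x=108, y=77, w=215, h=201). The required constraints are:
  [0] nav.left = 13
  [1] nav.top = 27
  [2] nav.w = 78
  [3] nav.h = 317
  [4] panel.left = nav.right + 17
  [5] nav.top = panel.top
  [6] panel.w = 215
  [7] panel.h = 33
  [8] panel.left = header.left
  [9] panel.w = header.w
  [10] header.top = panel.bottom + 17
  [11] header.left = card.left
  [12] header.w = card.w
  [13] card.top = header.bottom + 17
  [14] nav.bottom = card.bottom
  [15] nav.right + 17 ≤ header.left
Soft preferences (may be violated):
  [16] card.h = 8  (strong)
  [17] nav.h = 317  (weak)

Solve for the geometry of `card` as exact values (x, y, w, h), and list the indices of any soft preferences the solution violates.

1. card.x = 108  [header.left = card.left]
2. card.w = 215  [header.w = card.w]
3. card.y = 295  [card.top = header.bottom + 17]
4. card.h = 49  [nav.bottom = card.bottom]

card = (x=108, y=295, w=215, h=49)
violated soft preferences: 16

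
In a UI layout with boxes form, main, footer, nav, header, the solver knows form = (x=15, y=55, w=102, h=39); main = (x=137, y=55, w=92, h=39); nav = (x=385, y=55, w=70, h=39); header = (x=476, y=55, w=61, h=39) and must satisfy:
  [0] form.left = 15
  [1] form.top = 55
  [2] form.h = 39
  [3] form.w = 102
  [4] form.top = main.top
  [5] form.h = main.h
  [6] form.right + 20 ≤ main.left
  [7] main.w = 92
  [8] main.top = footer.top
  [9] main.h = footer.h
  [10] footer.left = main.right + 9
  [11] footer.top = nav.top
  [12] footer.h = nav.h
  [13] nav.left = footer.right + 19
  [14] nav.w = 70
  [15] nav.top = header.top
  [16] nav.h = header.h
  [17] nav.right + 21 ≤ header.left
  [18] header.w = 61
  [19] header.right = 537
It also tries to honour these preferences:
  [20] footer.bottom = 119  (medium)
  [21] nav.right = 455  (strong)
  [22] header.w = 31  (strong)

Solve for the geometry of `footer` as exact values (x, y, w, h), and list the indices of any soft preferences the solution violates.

footer = (x=238, y=55, w=128, h=39)
violated soft preferences: 20, 22

1. footer.y = 55  [main.top = footer.top]
2. footer.h = 39  [main.h = footer.h]
3. footer.x = 238  [footer.left = main.right + 9]
4. footer.w = 128  [nav.left = footer.right + 19]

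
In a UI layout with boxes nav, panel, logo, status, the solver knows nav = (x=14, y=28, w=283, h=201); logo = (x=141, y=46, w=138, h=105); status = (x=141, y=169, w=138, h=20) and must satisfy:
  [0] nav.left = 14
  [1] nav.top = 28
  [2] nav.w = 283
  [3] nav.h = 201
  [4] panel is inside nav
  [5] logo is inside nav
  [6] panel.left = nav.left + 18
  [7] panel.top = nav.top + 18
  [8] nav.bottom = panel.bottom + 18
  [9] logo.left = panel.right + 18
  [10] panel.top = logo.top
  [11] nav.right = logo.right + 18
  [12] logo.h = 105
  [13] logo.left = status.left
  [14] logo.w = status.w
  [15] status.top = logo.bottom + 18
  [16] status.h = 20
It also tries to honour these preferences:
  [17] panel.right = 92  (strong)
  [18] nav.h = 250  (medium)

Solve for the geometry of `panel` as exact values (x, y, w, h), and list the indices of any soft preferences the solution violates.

1. panel.x = 32  [panel.left = nav.left + 18]
2. panel.y = 46  [panel.top = nav.top + 18]
3. panel.h = 165  [nav.bottom = panel.bottom + 18]
4. panel.w = 91  [logo.left = panel.right + 18]

panel = (x=32, y=46, w=91, h=165)
violated soft preferences: 17, 18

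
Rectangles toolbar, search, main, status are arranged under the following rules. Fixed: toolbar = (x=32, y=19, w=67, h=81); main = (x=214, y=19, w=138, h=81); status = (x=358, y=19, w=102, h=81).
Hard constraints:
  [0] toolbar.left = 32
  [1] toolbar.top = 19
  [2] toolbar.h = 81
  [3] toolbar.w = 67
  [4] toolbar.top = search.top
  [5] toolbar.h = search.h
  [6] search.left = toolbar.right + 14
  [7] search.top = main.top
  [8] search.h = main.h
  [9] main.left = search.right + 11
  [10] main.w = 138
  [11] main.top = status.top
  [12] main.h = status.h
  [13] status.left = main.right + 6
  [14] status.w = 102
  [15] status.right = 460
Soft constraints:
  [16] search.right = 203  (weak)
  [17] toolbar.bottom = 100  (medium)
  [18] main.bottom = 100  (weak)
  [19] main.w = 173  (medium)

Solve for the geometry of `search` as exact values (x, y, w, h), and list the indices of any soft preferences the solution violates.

1. search.y = 19  [toolbar.top = search.top]
2. search.h = 81  [toolbar.h = search.h]
3. search.x = 113  [search.left = toolbar.right + 14]
4. search.w = 90  [main.left = search.right + 11]

search = (x=113, y=19, w=90, h=81)
violated soft preferences: 19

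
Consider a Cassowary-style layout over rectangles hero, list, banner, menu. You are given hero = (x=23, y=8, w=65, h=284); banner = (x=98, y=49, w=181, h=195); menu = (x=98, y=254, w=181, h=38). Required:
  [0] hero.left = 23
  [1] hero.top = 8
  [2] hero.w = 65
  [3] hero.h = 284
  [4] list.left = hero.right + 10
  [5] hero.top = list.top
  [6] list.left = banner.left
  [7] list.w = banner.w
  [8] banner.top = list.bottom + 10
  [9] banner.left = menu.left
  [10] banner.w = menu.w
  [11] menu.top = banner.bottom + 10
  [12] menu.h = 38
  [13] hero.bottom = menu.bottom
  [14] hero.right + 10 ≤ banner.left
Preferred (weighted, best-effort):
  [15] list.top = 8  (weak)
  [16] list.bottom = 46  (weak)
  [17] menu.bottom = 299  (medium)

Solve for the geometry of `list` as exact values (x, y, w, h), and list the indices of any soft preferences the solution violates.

list = (x=98, y=8, w=181, h=31)
violated soft preferences: 16, 17

1. list.x = 98  [list.left = hero.right + 10]
2. list.y = 8  [hero.top = list.top]
3. list.w = 181  [list.w = banner.w]
4. list.h = 31  [banner.top = list.bottom + 10]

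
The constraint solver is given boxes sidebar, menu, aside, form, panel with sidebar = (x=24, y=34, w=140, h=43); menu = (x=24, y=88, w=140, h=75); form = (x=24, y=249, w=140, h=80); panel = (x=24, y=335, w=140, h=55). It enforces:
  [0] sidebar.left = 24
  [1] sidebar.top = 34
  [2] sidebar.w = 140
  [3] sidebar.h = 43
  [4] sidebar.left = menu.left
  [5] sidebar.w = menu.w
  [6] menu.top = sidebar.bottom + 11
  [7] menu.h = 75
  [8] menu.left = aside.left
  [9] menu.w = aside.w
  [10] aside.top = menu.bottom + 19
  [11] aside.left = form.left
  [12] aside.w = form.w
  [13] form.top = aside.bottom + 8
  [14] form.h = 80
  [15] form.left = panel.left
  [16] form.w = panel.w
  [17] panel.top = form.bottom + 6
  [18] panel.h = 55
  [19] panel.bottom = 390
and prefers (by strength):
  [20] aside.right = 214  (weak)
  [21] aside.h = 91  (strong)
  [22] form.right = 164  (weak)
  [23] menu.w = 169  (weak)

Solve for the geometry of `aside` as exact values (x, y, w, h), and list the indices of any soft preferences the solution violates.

1. aside.x = 24  [menu.left = aside.left]
2. aside.w = 140  [menu.w = aside.w]
3. aside.y = 182  [aside.top = menu.bottom + 19]
4. aside.h = 59  [form.top = aside.bottom + 8]

aside = (x=24, y=182, w=140, h=59)
violated soft preferences: 20, 21, 23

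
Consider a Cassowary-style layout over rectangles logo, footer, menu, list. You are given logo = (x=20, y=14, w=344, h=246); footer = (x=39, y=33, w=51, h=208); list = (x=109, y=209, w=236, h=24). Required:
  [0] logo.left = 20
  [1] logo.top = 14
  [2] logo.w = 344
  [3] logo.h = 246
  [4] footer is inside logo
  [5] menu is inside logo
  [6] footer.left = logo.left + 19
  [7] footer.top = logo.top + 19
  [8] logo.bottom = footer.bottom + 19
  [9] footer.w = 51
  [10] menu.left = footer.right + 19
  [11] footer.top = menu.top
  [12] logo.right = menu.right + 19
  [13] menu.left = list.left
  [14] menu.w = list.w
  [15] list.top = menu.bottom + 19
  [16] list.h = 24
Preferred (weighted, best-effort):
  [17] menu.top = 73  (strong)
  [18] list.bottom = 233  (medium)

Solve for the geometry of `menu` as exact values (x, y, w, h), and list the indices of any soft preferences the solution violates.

menu = (x=109, y=33, w=236, h=157)
violated soft preferences: 17

1. menu.x = 109  [menu.left = footer.right + 19]
2. menu.y = 33  [footer.top = menu.top]
3. menu.w = 236  [logo.right = menu.right + 19]
4. menu.h = 157  [list.top = menu.bottom + 19]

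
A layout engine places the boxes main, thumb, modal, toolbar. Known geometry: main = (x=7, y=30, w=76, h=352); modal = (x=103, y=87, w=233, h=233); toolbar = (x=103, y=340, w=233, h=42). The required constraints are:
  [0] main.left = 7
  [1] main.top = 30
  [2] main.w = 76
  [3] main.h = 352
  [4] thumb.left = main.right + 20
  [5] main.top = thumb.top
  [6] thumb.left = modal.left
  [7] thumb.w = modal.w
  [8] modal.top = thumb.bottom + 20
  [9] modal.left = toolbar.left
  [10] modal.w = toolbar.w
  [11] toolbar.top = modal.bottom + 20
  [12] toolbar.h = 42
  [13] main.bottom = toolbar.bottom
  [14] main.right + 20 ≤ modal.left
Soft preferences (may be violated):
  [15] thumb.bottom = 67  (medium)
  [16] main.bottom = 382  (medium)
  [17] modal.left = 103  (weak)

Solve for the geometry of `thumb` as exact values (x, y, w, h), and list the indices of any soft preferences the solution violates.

1. thumb.x = 103  [thumb.left = main.right + 20]
2. thumb.y = 30  [main.top = thumb.top]
3. thumb.w = 233  [thumb.w = modal.w]
4. thumb.h = 37  [modal.top = thumb.bottom + 20]

thumb = (x=103, y=30, w=233, h=37)
violated soft preferences: none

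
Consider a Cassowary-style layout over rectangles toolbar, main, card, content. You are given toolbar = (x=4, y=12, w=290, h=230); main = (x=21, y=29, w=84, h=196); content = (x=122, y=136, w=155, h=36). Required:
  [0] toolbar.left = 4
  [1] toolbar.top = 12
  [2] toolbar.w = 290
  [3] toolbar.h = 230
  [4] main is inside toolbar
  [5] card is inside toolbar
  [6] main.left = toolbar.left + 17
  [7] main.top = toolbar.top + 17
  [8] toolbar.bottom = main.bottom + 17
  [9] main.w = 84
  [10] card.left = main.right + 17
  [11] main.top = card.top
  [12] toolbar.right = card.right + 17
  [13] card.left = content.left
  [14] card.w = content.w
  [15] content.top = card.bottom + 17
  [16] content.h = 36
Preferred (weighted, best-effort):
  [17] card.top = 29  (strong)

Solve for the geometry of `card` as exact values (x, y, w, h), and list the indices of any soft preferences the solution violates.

1. card.x = 122  [card.left = main.right + 17]
2. card.y = 29  [main.top = card.top]
3. card.w = 155  [toolbar.right = card.right + 17]
4. card.h = 90  [content.top = card.bottom + 17]

card = (x=122, y=29, w=155, h=90)
violated soft preferences: none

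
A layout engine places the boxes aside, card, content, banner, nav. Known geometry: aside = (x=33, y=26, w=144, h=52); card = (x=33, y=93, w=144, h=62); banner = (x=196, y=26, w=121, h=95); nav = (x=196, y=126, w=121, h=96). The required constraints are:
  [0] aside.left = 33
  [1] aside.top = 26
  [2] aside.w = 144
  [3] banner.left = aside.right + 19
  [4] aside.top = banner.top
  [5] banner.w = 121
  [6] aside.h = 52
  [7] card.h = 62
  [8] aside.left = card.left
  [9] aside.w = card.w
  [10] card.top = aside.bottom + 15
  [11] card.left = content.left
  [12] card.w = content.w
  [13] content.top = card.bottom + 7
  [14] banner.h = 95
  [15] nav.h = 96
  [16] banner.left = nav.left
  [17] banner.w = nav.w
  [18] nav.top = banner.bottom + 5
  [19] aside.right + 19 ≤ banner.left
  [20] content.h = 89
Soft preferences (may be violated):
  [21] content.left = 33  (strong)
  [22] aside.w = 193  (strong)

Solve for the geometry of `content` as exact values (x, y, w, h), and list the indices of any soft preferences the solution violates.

content = (x=33, y=162, w=144, h=89)
violated soft preferences: 22

1. content.x = 33  [card.left = content.left]
2. content.w = 144  [card.w = content.w]
3. content.y = 162  [content.top = card.bottom + 7]
4. content.h = 89  [content.h = 89]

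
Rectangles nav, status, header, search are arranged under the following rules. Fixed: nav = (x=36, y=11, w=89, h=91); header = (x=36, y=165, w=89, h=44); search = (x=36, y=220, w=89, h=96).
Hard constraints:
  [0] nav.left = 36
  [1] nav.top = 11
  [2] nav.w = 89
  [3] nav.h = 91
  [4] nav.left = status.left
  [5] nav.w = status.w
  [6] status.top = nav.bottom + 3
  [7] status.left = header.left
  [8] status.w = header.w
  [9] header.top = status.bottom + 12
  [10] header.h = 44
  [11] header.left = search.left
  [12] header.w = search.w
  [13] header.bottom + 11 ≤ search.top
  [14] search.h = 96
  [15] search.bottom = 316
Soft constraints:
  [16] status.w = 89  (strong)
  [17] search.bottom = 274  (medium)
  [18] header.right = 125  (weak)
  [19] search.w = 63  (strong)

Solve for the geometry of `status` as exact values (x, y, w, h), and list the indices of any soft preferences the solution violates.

1. status.x = 36  [nav.left = status.left]
2. status.w = 89  [nav.w = status.w]
3. status.y = 105  [status.top = nav.bottom + 3]
4. status.h = 48  [header.top = status.bottom + 12]

status = (x=36, y=105, w=89, h=48)
violated soft preferences: 17, 19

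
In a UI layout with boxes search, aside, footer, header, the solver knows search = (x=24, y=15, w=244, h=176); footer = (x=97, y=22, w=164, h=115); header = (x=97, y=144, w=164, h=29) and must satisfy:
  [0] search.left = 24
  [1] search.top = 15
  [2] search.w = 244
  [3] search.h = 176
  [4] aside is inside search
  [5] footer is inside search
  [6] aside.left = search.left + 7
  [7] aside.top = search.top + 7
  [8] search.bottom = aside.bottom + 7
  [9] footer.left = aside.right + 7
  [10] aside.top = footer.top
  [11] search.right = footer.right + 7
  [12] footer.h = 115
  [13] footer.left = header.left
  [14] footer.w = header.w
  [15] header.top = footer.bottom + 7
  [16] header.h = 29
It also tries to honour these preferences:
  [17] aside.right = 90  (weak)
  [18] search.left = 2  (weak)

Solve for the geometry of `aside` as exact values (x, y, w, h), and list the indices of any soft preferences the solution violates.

aside = (x=31, y=22, w=59, h=162)
violated soft preferences: 18

1. aside.x = 31  [aside.left = search.left + 7]
2. aside.y = 22  [aside.top = search.top + 7]
3. aside.h = 162  [search.bottom = aside.bottom + 7]
4. aside.w = 59  [footer.left = aside.right + 7]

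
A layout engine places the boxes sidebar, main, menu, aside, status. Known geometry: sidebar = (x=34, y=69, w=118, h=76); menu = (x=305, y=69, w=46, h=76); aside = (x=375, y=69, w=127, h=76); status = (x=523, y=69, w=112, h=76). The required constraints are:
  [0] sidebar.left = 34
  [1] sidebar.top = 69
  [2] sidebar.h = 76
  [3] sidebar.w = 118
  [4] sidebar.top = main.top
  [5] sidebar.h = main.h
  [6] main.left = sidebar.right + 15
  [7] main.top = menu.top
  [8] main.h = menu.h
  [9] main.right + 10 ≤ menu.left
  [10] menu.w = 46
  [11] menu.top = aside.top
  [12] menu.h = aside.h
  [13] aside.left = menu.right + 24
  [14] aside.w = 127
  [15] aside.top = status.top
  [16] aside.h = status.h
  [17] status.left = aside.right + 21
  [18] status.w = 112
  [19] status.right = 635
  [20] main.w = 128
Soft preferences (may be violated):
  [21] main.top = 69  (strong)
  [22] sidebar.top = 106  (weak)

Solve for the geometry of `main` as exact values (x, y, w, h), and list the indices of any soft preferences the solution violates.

1. main.y = 69  [sidebar.top = main.top]
2. main.h = 76  [sidebar.h = main.h]
3. main.x = 167  [main.left = sidebar.right + 15]
4. main.w = 128  [main.w = 128]

main = (x=167, y=69, w=128, h=76)
violated soft preferences: 22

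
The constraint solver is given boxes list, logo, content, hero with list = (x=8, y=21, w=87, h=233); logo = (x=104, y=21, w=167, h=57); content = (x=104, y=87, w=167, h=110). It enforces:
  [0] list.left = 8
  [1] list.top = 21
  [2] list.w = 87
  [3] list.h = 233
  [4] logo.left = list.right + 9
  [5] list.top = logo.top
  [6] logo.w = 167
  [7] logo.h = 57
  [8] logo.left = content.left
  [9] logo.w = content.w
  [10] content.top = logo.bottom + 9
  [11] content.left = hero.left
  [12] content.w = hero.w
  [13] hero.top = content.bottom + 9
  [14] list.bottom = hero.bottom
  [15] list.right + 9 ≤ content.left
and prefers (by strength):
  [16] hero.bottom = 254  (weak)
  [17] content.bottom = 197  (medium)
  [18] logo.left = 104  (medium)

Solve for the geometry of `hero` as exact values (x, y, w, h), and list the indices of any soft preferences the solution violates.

1. hero.x = 104  [content.left = hero.left]
2. hero.w = 167  [content.w = hero.w]
3. hero.y = 206  [hero.top = content.bottom + 9]
4. hero.h = 48  [list.bottom = hero.bottom]

hero = (x=104, y=206, w=167, h=48)
violated soft preferences: none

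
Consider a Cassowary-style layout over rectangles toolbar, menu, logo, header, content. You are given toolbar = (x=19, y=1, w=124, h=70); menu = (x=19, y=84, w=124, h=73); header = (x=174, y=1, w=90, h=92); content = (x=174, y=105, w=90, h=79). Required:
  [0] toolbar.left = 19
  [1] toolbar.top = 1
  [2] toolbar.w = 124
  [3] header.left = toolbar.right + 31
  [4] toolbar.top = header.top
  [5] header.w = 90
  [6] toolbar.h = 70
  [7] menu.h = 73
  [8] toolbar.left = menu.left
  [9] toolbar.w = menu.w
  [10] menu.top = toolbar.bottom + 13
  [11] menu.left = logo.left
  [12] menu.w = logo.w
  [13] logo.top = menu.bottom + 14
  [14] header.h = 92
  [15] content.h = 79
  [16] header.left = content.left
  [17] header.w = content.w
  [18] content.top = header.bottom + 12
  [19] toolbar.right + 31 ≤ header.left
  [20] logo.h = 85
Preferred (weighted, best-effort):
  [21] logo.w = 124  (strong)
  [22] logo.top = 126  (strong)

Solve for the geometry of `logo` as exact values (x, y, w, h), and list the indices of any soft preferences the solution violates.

logo = (x=19, y=171, w=124, h=85)
violated soft preferences: 22

1. logo.x = 19  [menu.left = logo.left]
2. logo.w = 124  [menu.w = logo.w]
3. logo.y = 171  [logo.top = menu.bottom + 14]
4. logo.h = 85  [logo.h = 85]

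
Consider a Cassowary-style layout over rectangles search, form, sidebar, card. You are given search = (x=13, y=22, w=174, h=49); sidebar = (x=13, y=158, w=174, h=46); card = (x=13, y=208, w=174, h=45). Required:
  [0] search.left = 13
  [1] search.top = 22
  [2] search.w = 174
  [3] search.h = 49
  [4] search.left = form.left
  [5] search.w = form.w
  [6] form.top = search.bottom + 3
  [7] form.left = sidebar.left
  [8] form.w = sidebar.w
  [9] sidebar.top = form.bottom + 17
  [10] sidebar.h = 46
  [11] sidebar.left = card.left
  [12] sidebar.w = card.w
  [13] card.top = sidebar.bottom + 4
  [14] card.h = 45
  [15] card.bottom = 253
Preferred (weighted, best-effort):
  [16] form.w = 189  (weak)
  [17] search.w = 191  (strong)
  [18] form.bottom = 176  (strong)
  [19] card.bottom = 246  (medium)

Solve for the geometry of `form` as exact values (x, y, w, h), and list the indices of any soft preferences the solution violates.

1. form.x = 13  [search.left = form.left]
2. form.w = 174  [search.w = form.w]
3. form.y = 74  [form.top = search.bottom + 3]
4. form.h = 67  [sidebar.top = form.bottom + 17]

form = (x=13, y=74, w=174, h=67)
violated soft preferences: 16, 17, 18, 19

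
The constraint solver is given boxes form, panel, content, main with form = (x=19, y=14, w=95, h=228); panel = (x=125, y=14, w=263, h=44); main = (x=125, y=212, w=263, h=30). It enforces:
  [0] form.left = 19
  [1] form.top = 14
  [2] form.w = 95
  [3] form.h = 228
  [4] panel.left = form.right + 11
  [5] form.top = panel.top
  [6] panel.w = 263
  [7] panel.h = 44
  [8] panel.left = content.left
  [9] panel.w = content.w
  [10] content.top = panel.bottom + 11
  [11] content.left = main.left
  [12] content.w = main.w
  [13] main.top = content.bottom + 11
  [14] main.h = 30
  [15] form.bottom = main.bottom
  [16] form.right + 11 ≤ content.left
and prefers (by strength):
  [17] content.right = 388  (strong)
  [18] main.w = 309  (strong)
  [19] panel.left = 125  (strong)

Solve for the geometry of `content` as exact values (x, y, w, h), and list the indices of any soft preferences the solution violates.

1. content.x = 125  [panel.left = content.left]
2. content.w = 263  [panel.w = content.w]
3. content.y = 69  [content.top = panel.bottom + 11]
4. content.h = 132  [main.top = content.bottom + 11]

content = (x=125, y=69, w=263, h=132)
violated soft preferences: 18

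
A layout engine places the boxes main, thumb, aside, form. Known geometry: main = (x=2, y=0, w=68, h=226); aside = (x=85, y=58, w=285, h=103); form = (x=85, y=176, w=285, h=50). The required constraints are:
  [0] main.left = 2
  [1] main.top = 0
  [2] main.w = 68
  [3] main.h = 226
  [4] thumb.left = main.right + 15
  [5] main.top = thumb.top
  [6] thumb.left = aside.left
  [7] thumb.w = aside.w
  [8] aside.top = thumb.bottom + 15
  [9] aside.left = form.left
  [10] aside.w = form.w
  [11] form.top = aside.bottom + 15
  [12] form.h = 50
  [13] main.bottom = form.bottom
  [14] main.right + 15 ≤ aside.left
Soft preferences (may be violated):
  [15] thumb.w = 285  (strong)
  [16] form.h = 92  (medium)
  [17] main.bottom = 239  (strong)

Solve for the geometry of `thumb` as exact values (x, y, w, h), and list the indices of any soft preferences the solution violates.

1. thumb.x = 85  [thumb.left = main.right + 15]
2. thumb.y = 0  [main.top = thumb.top]
3. thumb.w = 285  [thumb.w = aside.w]
4. thumb.h = 43  [aside.top = thumb.bottom + 15]

thumb = (x=85, y=0, w=285, h=43)
violated soft preferences: 16, 17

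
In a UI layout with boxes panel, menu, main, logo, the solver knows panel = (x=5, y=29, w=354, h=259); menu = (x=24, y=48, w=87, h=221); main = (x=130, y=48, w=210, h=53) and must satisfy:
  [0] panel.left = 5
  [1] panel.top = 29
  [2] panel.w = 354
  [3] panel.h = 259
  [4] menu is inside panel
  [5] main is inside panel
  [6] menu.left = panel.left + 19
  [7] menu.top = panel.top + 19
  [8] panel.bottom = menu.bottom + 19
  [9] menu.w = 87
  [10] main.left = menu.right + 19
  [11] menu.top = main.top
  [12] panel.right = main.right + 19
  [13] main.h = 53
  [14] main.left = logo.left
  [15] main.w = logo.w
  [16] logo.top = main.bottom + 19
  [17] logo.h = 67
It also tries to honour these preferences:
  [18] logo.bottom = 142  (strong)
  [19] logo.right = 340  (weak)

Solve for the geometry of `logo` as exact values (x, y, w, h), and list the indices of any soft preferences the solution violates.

1. logo.x = 130  [main.left = logo.left]
2. logo.w = 210  [main.w = logo.w]
3. logo.y = 120  [logo.top = main.bottom + 19]
4. logo.h = 67  [logo.h = 67]

logo = (x=130, y=120, w=210, h=67)
violated soft preferences: 18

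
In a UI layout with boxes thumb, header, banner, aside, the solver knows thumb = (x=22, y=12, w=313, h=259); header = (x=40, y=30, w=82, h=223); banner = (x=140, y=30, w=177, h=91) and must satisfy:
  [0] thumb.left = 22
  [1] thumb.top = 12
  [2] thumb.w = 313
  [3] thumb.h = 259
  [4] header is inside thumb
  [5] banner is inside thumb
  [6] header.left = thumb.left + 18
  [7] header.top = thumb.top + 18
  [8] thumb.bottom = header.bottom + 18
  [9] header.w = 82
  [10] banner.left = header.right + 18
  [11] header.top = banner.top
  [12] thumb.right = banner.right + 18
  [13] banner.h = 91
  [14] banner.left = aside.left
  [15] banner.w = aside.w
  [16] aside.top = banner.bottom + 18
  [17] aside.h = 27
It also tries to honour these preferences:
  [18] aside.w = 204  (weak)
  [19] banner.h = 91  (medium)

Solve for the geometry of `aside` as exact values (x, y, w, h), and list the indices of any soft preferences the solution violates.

1. aside.x = 140  [banner.left = aside.left]
2. aside.w = 177  [banner.w = aside.w]
3. aside.y = 139  [aside.top = banner.bottom + 18]
4. aside.h = 27  [aside.h = 27]

aside = (x=140, y=139, w=177, h=27)
violated soft preferences: 18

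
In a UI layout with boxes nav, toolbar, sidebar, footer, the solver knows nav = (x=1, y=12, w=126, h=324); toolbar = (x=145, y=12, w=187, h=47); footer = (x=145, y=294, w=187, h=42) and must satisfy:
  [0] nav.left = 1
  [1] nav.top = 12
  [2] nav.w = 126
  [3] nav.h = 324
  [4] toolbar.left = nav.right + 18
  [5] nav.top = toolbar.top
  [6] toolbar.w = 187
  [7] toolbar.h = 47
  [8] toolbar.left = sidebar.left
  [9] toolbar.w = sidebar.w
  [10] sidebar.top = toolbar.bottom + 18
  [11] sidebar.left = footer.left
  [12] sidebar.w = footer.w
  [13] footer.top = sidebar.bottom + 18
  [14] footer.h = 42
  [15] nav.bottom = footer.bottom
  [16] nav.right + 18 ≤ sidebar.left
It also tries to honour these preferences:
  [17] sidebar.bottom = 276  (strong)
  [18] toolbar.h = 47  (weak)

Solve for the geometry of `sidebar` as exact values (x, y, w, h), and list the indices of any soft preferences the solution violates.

sidebar = (x=145, y=77, w=187, h=199)
violated soft preferences: none

1. sidebar.x = 145  [toolbar.left = sidebar.left]
2. sidebar.w = 187  [toolbar.w = sidebar.w]
3. sidebar.y = 77  [sidebar.top = toolbar.bottom + 18]
4. sidebar.h = 199  [footer.top = sidebar.bottom + 18]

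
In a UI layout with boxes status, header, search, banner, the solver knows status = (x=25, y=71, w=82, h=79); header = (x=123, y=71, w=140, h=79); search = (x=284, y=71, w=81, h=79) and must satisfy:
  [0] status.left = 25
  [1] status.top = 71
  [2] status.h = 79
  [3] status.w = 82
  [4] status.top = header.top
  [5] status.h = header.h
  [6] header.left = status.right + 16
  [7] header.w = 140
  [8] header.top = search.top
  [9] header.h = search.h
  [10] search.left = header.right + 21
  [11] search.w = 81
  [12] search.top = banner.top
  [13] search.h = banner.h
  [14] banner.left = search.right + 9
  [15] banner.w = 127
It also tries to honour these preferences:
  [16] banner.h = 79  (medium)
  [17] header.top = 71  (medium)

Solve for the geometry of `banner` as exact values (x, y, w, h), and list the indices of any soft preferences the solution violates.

1. banner.y = 71  [search.top = banner.top]
2. banner.h = 79  [search.h = banner.h]
3. banner.x = 374  [banner.left = search.right + 9]
4. banner.w = 127  [banner.w = 127]

banner = (x=374, y=71, w=127, h=79)
violated soft preferences: none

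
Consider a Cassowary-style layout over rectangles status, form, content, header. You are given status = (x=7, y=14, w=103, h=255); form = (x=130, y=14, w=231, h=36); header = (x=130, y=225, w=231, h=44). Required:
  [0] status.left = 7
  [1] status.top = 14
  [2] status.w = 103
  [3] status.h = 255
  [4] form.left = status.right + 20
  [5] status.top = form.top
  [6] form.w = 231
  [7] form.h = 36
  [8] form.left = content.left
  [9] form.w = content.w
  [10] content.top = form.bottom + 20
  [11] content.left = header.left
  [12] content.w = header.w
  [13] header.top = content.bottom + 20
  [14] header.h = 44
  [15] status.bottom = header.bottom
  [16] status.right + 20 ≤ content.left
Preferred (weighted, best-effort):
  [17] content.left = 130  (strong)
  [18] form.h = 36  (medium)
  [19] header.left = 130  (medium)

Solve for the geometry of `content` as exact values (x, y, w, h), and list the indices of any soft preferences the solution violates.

1. content.x = 130  [form.left = content.left]
2. content.w = 231  [form.w = content.w]
3. content.y = 70  [content.top = form.bottom + 20]
4. content.h = 135  [header.top = content.bottom + 20]

content = (x=130, y=70, w=231, h=135)
violated soft preferences: none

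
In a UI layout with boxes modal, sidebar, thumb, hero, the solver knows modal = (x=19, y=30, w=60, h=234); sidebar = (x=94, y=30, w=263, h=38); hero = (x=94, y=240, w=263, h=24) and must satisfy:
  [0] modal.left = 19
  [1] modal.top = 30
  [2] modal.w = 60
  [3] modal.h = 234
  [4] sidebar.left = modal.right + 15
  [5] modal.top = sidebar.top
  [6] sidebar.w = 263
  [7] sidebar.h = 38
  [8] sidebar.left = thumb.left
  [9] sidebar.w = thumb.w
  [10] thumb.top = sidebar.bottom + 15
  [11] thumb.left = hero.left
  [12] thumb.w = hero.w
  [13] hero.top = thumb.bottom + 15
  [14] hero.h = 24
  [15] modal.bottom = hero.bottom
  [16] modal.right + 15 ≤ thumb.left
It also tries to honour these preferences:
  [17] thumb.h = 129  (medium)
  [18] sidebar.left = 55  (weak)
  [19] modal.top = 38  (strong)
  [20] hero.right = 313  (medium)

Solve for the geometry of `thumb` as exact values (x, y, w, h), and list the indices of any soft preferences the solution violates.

thumb = (x=94, y=83, w=263, h=142)
violated soft preferences: 17, 18, 19, 20

1. thumb.x = 94  [sidebar.left = thumb.left]
2. thumb.w = 263  [sidebar.w = thumb.w]
3. thumb.y = 83  [thumb.top = sidebar.bottom + 15]
4. thumb.h = 142  [hero.top = thumb.bottom + 15]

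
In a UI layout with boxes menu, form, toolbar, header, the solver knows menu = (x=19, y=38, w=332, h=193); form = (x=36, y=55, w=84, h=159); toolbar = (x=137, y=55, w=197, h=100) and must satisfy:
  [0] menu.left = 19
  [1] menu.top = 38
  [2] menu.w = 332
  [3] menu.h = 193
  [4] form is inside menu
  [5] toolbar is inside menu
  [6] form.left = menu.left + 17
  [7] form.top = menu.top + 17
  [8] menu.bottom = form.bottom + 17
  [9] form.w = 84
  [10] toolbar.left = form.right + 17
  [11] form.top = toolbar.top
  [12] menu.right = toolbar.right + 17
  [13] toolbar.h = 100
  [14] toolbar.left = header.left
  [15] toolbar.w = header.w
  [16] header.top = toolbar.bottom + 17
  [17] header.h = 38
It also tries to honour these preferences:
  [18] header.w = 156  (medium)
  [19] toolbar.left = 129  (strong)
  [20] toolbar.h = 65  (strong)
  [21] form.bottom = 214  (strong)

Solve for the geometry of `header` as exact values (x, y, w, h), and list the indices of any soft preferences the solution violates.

header = (x=137, y=172, w=197, h=38)
violated soft preferences: 18, 19, 20

1. header.x = 137  [toolbar.left = header.left]
2. header.w = 197  [toolbar.w = header.w]
3. header.y = 172  [header.top = toolbar.bottom + 17]
4. header.h = 38  [header.h = 38]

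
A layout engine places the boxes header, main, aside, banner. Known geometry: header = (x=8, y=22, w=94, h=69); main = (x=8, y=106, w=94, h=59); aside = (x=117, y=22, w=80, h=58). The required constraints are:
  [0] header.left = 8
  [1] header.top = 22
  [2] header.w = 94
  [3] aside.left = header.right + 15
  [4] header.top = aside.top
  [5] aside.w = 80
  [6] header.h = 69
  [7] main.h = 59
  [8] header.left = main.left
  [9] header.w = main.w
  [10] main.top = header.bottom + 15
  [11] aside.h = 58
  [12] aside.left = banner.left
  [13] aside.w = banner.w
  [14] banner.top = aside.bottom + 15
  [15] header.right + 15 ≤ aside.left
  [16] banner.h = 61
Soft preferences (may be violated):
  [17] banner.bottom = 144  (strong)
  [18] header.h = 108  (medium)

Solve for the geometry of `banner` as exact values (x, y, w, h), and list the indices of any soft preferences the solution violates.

1. banner.x = 117  [aside.left = banner.left]
2. banner.w = 80  [aside.w = banner.w]
3. banner.y = 95  [banner.top = aside.bottom + 15]
4. banner.h = 61  [banner.h = 61]

banner = (x=117, y=95, w=80, h=61)
violated soft preferences: 17, 18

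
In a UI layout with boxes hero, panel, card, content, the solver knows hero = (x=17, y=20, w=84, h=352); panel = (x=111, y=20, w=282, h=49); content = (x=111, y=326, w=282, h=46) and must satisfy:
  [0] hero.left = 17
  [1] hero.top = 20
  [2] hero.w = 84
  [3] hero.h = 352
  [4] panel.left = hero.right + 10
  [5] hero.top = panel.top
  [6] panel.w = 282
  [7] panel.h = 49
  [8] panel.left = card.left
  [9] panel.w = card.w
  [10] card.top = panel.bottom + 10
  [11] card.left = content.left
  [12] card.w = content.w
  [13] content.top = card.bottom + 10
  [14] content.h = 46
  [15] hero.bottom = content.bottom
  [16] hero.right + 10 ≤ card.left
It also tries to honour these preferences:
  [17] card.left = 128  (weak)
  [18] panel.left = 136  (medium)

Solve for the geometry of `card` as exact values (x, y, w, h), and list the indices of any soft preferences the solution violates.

card = (x=111, y=79, w=282, h=237)
violated soft preferences: 17, 18

1. card.x = 111  [panel.left = card.left]
2. card.w = 282  [panel.w = card.w]
3. card.y = 79  [card.top = panel.bottom + 10]
4. card.h = 237  [content.top = card.bottom + 10]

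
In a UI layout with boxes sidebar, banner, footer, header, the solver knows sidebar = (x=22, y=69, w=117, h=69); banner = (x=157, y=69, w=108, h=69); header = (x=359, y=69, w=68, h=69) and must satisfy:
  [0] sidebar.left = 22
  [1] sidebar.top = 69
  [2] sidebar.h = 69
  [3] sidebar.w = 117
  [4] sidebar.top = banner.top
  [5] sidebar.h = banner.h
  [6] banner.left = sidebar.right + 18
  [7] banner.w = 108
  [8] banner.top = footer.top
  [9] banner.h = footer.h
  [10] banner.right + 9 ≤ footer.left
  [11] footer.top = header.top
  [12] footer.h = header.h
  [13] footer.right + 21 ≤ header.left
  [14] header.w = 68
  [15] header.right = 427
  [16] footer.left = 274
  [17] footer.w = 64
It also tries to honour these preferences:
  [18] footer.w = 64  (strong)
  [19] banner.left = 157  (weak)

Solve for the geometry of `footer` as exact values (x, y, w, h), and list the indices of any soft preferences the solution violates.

footer = (x=274, y=69, w=64, h=69)
violated soft preferences: none

1. footer.y = 69  [banner.top = footer.top]
2. footer.h = 69  [banner.h = footer.h]
3. footer.x = 274  [footer.left = 274]
4. footer.w = 64  [footer.w = 64]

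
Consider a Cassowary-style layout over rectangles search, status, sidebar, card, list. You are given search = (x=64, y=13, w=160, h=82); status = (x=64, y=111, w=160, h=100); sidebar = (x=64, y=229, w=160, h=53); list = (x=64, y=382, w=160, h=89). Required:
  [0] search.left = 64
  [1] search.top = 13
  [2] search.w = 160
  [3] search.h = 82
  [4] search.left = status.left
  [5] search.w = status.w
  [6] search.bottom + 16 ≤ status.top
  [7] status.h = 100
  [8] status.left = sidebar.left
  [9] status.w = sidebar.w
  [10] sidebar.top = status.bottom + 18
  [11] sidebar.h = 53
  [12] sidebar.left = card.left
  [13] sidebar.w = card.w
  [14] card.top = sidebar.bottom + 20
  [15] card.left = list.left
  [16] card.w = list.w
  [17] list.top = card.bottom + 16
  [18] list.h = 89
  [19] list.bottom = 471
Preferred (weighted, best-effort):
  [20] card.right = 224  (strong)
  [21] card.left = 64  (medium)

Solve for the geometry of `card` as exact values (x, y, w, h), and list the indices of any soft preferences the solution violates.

card = (x=64, y=302, w=160, h=64)
violated soft preferences: none

1. card.x = 64  [sidebar.left = card.left]
2. card.w = 160  [sidebar.w = card.w]
3. card.y = 302  [card.top = sidebar.bottom + 20]
4. card.h = 64  [list.top = card.bottom + 16]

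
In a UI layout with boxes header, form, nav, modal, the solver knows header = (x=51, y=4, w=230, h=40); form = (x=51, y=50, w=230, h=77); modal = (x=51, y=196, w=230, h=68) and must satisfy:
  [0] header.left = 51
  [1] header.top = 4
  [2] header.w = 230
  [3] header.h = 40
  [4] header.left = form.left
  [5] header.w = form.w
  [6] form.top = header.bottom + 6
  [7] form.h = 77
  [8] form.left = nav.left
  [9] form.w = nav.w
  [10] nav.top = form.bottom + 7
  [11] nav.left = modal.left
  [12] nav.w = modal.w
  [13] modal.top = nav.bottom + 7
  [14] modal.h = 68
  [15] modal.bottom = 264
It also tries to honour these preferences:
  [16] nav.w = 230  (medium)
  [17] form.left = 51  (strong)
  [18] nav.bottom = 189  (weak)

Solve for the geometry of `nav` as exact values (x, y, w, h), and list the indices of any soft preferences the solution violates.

1. nav.x = 51  [form.left = nav.left]
2. nav.w = 230  [form.w = nav.w]
3. nav.y = 134  [nav.top = form.bottom + 7]
4. nav.h = 55  [modal.top = nav.bottom + 7]

nav = (x=51, y=134, w=230, h=55)
violated soft preferences: none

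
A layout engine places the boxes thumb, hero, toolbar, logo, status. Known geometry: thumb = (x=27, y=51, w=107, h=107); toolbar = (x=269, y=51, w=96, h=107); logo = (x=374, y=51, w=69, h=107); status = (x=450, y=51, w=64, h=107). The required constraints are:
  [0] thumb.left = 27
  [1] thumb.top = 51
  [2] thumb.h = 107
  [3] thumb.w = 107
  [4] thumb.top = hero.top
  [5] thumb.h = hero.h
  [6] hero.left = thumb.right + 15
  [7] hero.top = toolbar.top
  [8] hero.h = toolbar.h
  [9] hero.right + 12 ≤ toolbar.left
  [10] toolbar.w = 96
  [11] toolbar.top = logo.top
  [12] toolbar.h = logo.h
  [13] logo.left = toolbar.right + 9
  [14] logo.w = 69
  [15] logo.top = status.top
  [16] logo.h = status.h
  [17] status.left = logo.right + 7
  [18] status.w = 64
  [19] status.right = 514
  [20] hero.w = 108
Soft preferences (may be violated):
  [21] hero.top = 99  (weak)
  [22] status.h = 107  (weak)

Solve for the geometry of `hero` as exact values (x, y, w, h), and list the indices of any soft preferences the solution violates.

1. hero.y = 51  [thumb.top = hero.top]
2. hero.h = 107  [thumb.h = hero.h]
3. hero.x = 149  [hero.left = thumb.right + 15]
4. hero.w = 108  [hero.w = 108]

hero = (x=149, y=51, w=108, h=107)
violated soft preferences: 21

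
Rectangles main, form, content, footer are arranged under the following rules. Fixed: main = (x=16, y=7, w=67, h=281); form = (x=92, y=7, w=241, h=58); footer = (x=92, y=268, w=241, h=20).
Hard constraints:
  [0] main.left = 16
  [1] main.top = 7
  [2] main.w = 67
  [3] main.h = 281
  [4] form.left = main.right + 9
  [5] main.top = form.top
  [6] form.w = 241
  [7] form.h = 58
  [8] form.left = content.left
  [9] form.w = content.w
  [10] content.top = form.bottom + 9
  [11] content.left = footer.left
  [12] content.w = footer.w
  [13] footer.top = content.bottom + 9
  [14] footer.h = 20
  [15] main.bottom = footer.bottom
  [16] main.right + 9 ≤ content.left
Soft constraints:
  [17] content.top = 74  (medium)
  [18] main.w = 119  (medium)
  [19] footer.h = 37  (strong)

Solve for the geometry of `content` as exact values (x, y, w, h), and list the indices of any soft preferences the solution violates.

content = (x=92, y=74, w=241, h=185)
violated soft preferences: 18, 19

1. content.x = 92  [form.left = content.left]
2. content.w = 241  [form.w = content.w]
3. content.y = 74  [content.top = form.bottom + 9]
4. content.h = 185  [footer.top = content.bottom + 9]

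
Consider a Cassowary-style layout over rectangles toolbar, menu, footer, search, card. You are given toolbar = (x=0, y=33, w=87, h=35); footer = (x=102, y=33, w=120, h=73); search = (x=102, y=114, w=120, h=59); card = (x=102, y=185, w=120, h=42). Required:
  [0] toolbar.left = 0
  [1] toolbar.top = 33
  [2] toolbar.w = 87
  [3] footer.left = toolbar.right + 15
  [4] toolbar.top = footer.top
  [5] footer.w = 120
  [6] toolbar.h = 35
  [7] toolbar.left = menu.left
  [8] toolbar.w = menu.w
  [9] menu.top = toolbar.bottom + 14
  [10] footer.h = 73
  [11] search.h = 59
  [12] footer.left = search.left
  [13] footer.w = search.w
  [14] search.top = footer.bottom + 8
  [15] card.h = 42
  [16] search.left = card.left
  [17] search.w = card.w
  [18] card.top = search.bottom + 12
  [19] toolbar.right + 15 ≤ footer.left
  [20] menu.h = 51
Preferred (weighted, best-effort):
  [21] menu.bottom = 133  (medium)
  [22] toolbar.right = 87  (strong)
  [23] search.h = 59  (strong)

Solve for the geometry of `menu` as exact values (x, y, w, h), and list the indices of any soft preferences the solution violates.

menu = (x=0, y=82, w=87, h=51)
violated soft preferences: none

1. menu.x = 0  [toolbar.left = menu.left]
2. menu.w = 87  [toolbar.w = menu.w]
3. menu.y = 82  [menu.top = toolbar.bottom + 14]
4. menu.h = 51  [menu.h = 51]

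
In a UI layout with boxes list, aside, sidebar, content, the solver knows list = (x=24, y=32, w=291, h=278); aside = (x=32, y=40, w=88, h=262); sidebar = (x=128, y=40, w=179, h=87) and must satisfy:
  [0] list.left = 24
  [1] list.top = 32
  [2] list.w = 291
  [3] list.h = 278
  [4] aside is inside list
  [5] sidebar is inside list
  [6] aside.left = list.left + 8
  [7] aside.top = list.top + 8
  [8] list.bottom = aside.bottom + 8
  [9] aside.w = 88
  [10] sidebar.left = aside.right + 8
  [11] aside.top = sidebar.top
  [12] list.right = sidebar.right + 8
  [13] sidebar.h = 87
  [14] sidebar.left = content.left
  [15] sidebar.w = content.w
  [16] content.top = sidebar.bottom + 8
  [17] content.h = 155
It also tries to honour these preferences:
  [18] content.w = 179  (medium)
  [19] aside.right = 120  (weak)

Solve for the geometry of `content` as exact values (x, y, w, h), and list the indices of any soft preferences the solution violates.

1. content.x = 128  [sidebar.left = content.left]
2. content.w = 179  [sidebar.w = content.w]
3. content.y = 135  [content.top = sidebar.bottom + 8]
4. content.h = 155  [content.h = 155]

content = (x=128, y=135, w=179, h=155)
violated soft preferences: none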